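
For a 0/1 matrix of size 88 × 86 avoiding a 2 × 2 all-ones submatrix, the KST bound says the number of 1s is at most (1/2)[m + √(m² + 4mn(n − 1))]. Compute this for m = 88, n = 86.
z(88, 86; 2, 2) ≤ (1/2)[88 + √(88² + 4·88·86·85)] = (1/2)[88 + √2580864] = 847.2534

Kővári–Sós–Turán: let r_1, ..., r_88 be the row sums and z = Σ r_i the total number of 1s. Each pair of columns can share at most one row with both entries 1 (else a 2×2 all-ones block appears), so Σ_i C(r_i, 2) ≤ C(86, 2) = 3655. By convexity Σ_i C(r_i, 2) ≥ 88·C(z/88, 2) = z(z − 88)/(2·88), giving z² − 88z − 88·86·85 ≤ 0 and hence z ≤ (1/2)[88 + √(7744 + 4·643280)] = (1/2)[88 + √2580864] ≈ (1/2)(88 + 1606.5068) = 847.2534.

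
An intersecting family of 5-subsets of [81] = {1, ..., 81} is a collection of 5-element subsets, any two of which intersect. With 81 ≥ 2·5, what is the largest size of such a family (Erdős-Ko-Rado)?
max |F| = C(80, 4) = 1581580

Erdős-Ko-Rado (1961): when n ≥ 2k, max |F| = C(n−1, k−1). The bound is attained by the star {A : i ∈ A} for any fixed i ∈ [n]. Here C(81−1, 5−1) = C(80, 4) = 1581580.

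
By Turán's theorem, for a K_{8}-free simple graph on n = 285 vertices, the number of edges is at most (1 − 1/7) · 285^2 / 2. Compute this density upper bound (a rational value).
Turán density bound = (6/7) · 285^2/2 = 243675/7 ≈ 34810.7143

Turán's theorem: ex(n, K_{r+1}) is achieved by the complete r-partite Turán graph T(n, r) with parts as balanced as possible, and is at most (1 − 1/r) · n^2/2. For r = 7, n = 285: the density bound is (6/7) · 81225/2 = 243675/7 ≈ 34810.7143. The integer-valued extremum is e(T(285, 7)) = 34810, which is strictly less than the density bound 243675/7 since 7 ∤ 285 (the parts of T(285, 7) cannot all be equal).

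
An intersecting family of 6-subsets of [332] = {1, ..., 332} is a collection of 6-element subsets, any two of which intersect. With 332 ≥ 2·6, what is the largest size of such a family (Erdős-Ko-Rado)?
max |F| = C(331, 5) = 32120195646

The Erdős-Ko-Rado theorem states: for n ≥ 2k, an intersecting family of k-subsets of an n-element set has size at most C(n − 1, k − 1), with equality for 'star' families {A ⊆ [n] : |A| = k, i ∈ A} (fix an element i). For n = 332, k = 6: C(331, 5) = 32120195646.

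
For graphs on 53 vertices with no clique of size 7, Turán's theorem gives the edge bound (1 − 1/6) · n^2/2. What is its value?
Turán density bound = (5/6) · 53^2/2 = 14045/12 ≈ 1170.4167

Turán's theorem: ex(n, K_{r+1}) is achieved by the complete r-partite Turán graph T(n, r) with parts as balanced as possible, and is at most (1 − 1/r) · n^2/2. For r = 6, n = 53: the density bound is (5/6) · 2809/2 = 14045/12 ≈ 1170.4167. The integer-valued extremum is e(T(53, 6)) = 1170, which is strictly less than the density bound 14045/12 since 6 ∤ 53 (the parts of T(53, 6) cannot all be equal).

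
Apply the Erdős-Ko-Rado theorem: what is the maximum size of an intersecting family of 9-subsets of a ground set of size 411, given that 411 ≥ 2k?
max |F| = C(410, 8) = 18488798173326195

Erdős-Ko-Rado (1961): when n ≥ 2k, max |F| = C(n−1, k−1). The bound is attained by the star {A : i ∈ A} for any fixed i ∈ [n]. Here C(411−1, 9−1) = C(410, 8) = 18488798173326195.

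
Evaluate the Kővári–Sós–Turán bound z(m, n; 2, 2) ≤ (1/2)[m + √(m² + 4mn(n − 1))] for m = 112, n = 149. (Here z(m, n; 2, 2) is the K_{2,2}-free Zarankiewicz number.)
z(112, 149; 2, 2) ≤ (1/2)[112 + √(112² + 4·112·149·148)] = (1/2)[112 + √9891840] = 1628.5648

Kővári–Sós–Turán: let r_1, ..., r_112 be the row sums and z = Σ r_i the total number of 1s. Each pair of columns can share at most one row with both entries 1 (else a 2×2 all-ones block appears), so Σ_i C(r_i, 2) ≤ C(149, 2) = 11026. By convexity Σ_i C(r_i, 2) ≥ 112·C(z/112, 2) = z(z − 112)/(2·112), giving z² − 112z − 112·149·148 ≤ 0 and hence z ≤ (1/2)[112 + √(12544 + 4·2469824)] = (1/2)[112 + √9891840] ≈ (1/2)(112 + 3145.1296) = 1628.5648.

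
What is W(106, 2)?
W(106, 2) = 106 + 1 = 107

A 2-term AP is any pair of integers, so a monochromatic 2-AP exists iff some colour is used at least twice. With 106 colours, the colouring i ↦ i on {1, ..., 106} uses each colour once, avoiding any monochromatic pair, so W(106, 2) > 106. For {1, ..., 107}, pigeonhole forces two integers of the same colour, which form a monochromatic 2-AP. Hence W(106, 2) = 107.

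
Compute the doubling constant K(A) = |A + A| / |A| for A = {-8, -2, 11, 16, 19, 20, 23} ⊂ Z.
K = |A + A| / |A| = 27/7

Enumerate A + A = {a + b : a, b ∈ A}. With |A| = 7, there are |A|^2 = 49 ordered sum pairs; collecting distinct values, A + A = {-16, -10, -4, 3, 8, 9, 11, 12, 14, 15, 17, 18, 21, 22, 27, 30, 31, 32, 34, 35, 36, 38, 39, 40, 42, 43, 46}, so |A + A| = 27. Thus K = 27/7. For comparison, the minimum possible |A + A| over all 7-element sets is 2·7 − 1 = 13 (so min K = 13/7), attained only by arithmetic progressions.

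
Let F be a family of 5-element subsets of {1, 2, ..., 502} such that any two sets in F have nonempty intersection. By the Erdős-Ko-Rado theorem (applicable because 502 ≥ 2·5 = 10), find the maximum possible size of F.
max |F| = C(501, 4) = 2593739625

The Erdős-Ko-Rado theorem states: for n ≥ 2k, an intersecting family of k-subsets of an n-element set has size at most C(n − 1, k − 1), with equality for 'star' families {A ⊆ [n] : |A| = k, i ∈ A} (fix an element i). For n = 502, k = 5: C(501, 4) = 2593739625.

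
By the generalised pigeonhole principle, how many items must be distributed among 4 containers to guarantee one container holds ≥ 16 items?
n = (16 − 1)·4 + 1 = 61

By the generalised pigeonhole principle, to guarantee some box contains ≥ r objects we need more than (r − 1) · k objects total. Threshold: n = (r − 1) · k + 1. With r = 16 and k = 4: n = 15 · 4 + 1 = 60 + 1 = 61. For n = 60 = 15 · 4, we can put exactly 15 objects in every box, avoiding 16 in any single one — so 61 is tight.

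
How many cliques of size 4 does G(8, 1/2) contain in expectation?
E[# K_4] = C(8, 4) · (1/2)^C(4, 2) = 70 / 2^6 = 35/32 = 1.09375

For each 4-subset S of vertices (there are C(8, 4) = 70 such S), let X_S = 1 if S induces a K_4 (all C(4, 2) = 6 edges present). Then P(X_S = 1) = (1/2)^6 = 1/64. By linearity of expectation, E[# K_4] = C(8, 4) · (1/2)^6 = 70 / 64 = 35/32 = 1.09375.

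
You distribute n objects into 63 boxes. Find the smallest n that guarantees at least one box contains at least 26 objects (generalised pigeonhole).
n = (26 − 1)·63 + 1 = 1576

By the generalised pigeonhole principle, to guarantee some box contains ≥ r objects we need more than (r − 1) · k objects total. Threshold: n = (r − 1) · k + 1. With r = 26 and k = 63: n = 25 · 63 + 1 = 1575 + 1 = 1576. For n = 1575 = 25 · 63, we can put exactly 25 objects in every box, avoiding 26 in any single one — so 1576 is tight.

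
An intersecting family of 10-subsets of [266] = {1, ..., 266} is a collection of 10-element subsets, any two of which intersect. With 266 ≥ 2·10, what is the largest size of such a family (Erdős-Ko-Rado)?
max |F| = C(265, 9) = 15481400876017505

The Erdős-Ko-Rado theorem states: for n ≥ 2k, an intersecting family of k-subsets of an n-element set has size at most C(n − 1, k − 1), with equality for 'star' families {A ⊆ [n] : |A| = k, i ∈ A} (fix an element i). For n = 266, k = 10: C(265, 9) = 15481400876017505.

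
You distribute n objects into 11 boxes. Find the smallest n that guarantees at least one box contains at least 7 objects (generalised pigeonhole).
n = (7 − 1)·11 + 1 = 67

By the generalised pigeonhole principle, to guarantee some box contains ≥ r objects we need more than (r − 1) · k objects total. Threshold: n = (r − 1) · k + 1. With r = 7 and k = 11: n = 6 · 11 + 1 = 66 + 1 = 67. For n = 66 = 6 · 11, we can put exactly 6 objects in every box, avoiding 7 in any single one — so 67 is tight.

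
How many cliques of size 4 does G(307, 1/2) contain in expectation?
E[# K_4] = C(307, 4) · (1/2)^C(4, 2) = 362929260 / 2^6 = 90732315/16 = 5670769.6875

For each 4-subset S of vertices (there are C(307, 4) = 362929260 such S), let X_S = 1 if S induces a K_4 (all C(4, 2) = 6 edges present). Then P(X_S = 1) = (1/2)^6 = 1/64. By linearity of expectation, E[# K_4] = C(307, 4) · (1/2)^6 = 362929260 / 64 = 90732315/16 = 5670769.6875.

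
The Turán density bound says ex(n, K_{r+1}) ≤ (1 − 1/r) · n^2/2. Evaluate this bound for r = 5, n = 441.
Turán density bound = (4/5) · 441^2/2 = 388962/5 ≈ 77792.4

Turán's theorem: ex(n, K_{r+1}) is achieved by the complete r-partite Turán graph T(n, r) with parts as balanced as possible, and is at most (1 − 1/r) · n^2/2. For r = 5, n = 441: the density bound is (4/5) · 194481/2 = 388962/5 ≈ 77792.4. The integer-valued extremum is e(T(441, 5)) = 77792, which is strictly less than the density bound 388962/5 since 5 ∤ 441 (the parts of T(441, 5) cannot all be equal).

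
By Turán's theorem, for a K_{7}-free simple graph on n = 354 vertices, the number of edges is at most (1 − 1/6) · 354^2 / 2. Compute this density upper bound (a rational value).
Turán density bound = (5/6) · 354^2/2 = 52215

Turán's theorem: ex(n, K_{r+1}) is achieved by the complete r-partite Turán graph T(n, r) with parts as balanced as possible, and is at most (1 − 1/r) · n^2/2. For r = 6, n = 354: the density bound is (5/6) · 125316/2 = 52215. Since 6 ∣ 354, the Turán graph T(354, 6) has parts of equal size 59, and its edge count e(T(354, 6)) = 52215 attains the density bound exactly.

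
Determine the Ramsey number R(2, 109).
R(2, 109) = 109

R(2, k) = k for all k ≥ 2: in a 2-colouring of K_k, either some edge is red (a red K_2) or all edges are blue (a blue K_k). And K_{108} coloured all-blue has no blue K_109, so R(2, 109) > 108. Hence R(2, 109) = 109.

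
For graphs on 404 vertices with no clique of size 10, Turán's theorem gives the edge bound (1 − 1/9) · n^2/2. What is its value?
Turán density bound = (8/9) · 404^2/2 = 652864/9 ≈ 72540.4444

Turán's theorem: ex(n, K_{r+1}) is achieved by the complete r-partite Turán graph T(n, r) with parts as balanced as possible, and is at most (1 − 1/r) · n^2/2. For r = 9, n = 404: the density bound is (8/9) · 163216/2 = 652864/9 ≈ 72540.4444. The integer-valued extremum is e(T(404, 9)) = 72540, which is strictly less than the density bound 652864/9 since 9 ∤ 404 (the parts of T(404, 9) cannot all be equal).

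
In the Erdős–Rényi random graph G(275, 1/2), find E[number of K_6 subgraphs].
E[# K_6] = C(275, 6) · (1/2)^C(6, 2) = 568611143100 / 2^15 = 142152785775/8192 ≈ 17352634.982300

For each 6-subset S of vertices (there are C(275, 6) = 568611143100 such S), let X_S = 1 if S induces a K_6 (all C(6, 2) = 15 edges present). Then P(X_S = 1) = (1/2)^15 = 1/32768. By linearity of expectation, E[# K_6] = C(275, 6) · (1/2)^15 = 568611143100 / 32768 = 142152785775/8192 ≈ 17352634.982300.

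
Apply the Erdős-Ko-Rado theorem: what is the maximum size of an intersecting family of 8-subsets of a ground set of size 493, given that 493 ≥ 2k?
max |F| = C(492, 7) = 1326496321794168

Erdős-Ko-Rado (1961): when n ≥ 2k, max |F| = C(n−1, k−1). The bound is attained by the star {A : i ∈ A} for any fixed i ∈ [n]. Here C(493−1, 8−1) = C(492, 7) = 1326496321794168.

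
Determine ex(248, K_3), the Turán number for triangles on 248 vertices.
ex(248, K_3) = ⌊248^2/4⌋ = 15376

Mantel (1907): a triangle-free graph on n vertices has at most ⌊n^2/4⌋ edges, with equality for the complete bipartite graph K_{⌊n/2⌋, ⌈n/2⌉}. For n = 248: ⌊248^2/4⌋ = ⌊61504/4⌋ = 15376. The extremal graph is K_{124, 124}, which has 124·124 = 15376 edges.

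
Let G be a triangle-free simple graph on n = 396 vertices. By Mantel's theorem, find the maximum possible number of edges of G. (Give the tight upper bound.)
ex(396, K_3) = ⌊396^2/4⌋ = 39204

Mantel (1907): a triangle-free graph on n vertices has at most ⌊n^2/4⌋ edges, with equality for the complete bipartite graph K_{⌊n/2⌋, ⌈n/2⌉}. For n = 396: ⌊396^2/4⌋ = ⌊156816/4⌋ = 39204. The extremal graph is K_{198, 198}, which has 198·198 = 39204 edges.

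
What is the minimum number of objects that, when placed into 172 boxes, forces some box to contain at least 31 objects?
n = (31 − 1)·172 + 1 = 5161

By the generalised pigeonhole principle, to guarantee some box contains ≥ r objects we need more than (r − 1) · k objects total. Threshold: n = (r − 1) · k + 1. With r = 31 and k = 172: n = 30 · 172 + 1 = 5160 + 1 = 5161. For n = 5160 = 30 · 172, we can put exactly 30 objects in every box, avoiding 31 in any single one — so 5161 is tight.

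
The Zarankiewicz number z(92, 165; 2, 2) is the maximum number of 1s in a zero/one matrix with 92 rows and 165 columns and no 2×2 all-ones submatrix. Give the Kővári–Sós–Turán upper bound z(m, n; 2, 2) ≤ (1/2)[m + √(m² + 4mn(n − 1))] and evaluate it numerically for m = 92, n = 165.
z(92, 165; 2, 2) ≤ (1/2)[92 + √(92² + 4·92·165·164)] = (1/2)[92 + √9966544] = 1624.4917

Kővári–Sós–Turán: let r_1, ..., r_92 be the row sums and z = Σ r_i the total number of 1s. Each pair of columns can share at most one row with both entries 1 (else a 2×2 all-ones block appears), so Σ_i C(r_i, 2) ≤ C(165, 2) = 13530. By convexity Σ_i C(r_i, 2) ≥ 92·C(z/92, 2) = z(z − 92)/(2·92), giving z² − 92z − 92·165·164 ≤ 0 and hence z ≤ (1/2)[92 + √(8464 + 4·2489520)] = (1/2)[92 + √9966544] ≈ (1/2)(92 + 3156.9834) = 1624.4917.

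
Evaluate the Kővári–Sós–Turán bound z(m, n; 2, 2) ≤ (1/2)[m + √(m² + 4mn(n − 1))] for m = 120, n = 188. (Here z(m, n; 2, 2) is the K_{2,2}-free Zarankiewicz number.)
z(120, 188; 2, 2) ≤ (1/2)[120 + √(120² + 4·120·188·187)] = (1/2)[120 + √16889280] = 2114.8285

Kővári–Sós–Turán: let r_1, ..., r_120 be the row sums and z = Σ r_i the total number of 1s. Each pair of columns can share at most one row with both entries 1 (else a 2×2 all-ones block appears), so Σ_i C(r_i, 2) ≤ C(188, 2) = 17578. By convexity Σ_i C(r_i, 2) ≥ 120·C(z/120, 2) = z(z − 120)/(2·120), giving z² − 120z − 120·188·187 ≤ 0 and hence z ≤ (1/2)[120 + √(14400 + 4·4218720)] = (1/2)[120 + √16889280] ≈ (1/2)(120 + 4109.6569) = 2114.8285.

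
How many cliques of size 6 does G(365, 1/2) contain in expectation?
E[# K_6] = C(365, 6) · (1/2)^C(6, 2) = 3151277509380 / 2^15 = 787819377345/8192 ≈ 96169357.586060

For each 6-subset S of vertices (there are C(365, 6) = 3151277509380 such S), let X_S = 1 if S induces a K_6 (all C(6, 2) = 15 edges present). Then P(X_S = 1) = (1/2)^15 = 1/32768. By linearity of expectation, E[# K_6] = C(365, 6) · (1/2)^15 = 3151277509380 / 32768 = 787819377345/8192 ≈ 96169357.586060.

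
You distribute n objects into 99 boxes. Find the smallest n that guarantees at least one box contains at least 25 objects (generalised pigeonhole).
n = (25 − 1)·99 + 1 = 2377

By the generalised pigeonhole principle, to guarantee some box contains ≥ r objects we need more than (r − 1) · k objects total. Threshold: n = (r − 1) · k + 1. With r = 25 and k = 99: n = 24 · 99 + 1 = 2376 + 1 = 2377. For n = 2376 = 24 · 99, we can put exactly 24 objects in every box, avoiding 25 in any single one — so 2377 is tight.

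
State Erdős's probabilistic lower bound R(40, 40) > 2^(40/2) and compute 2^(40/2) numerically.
2^(40/2) = 1048576; so R(40, 40) > 1048576

Colour each edge of K_n uniformly at random with red/blue. The expected number of monochromatic K_40 is C(n, 40) · 2 · 2^(−C(40,2)). If C(n, 40) · 2^(1 − C(40,2)) < 1, then with positive probability no monochromatic K_40 exists, so R(40, 40) > n. The standard estimate C(n, 40) ≤ n^40/40! shows this inequality holds whenever n ≤ 2^(40/2) (since 40! · 2^(C(40,2) − 1) > 2^(40^2/2) ≥ n^40). Hence R(40, 40) > 2^(40/2) = 1048576.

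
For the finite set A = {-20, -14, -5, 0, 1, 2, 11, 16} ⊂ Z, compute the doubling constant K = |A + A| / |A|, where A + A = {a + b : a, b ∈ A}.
K = |A + A| / |A| = 30/8 = 15/4

Enumerate A + A = {a + b : a, b ∈ A}. With |A| = 8, there are |A|^2 = 64 ordered sum pairs; collecting distinct values, A + A = {-40, -34, -28, -25, -20, -19, -18, -14, -13, -12, -10, -9, -5, -4, -3, 0, 1, 2, 3, 4, 6, 11, 12, 13, 16, 17, 18, 22, 27, 32}, so |A + A| = 30. Thus K = 30/8 = 15/4. For comparison, the minimum possible |A + A| over all 8-element sets is 2·8 − 1 = 15 (so min K = 15/8), attained only by arithmetic progressions.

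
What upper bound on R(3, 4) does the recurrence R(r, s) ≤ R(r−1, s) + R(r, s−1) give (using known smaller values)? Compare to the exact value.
R(3, 4) ≤ R(2, 4) + R(3, 3) = 4 + 6 = 10; exact value R(3, 4) = 9.

The Erdős–Szekeres recurrence R(r, s) ≤ R(r−1, s) + R(r, s−1) applied to (r, s) = (3, 4) gives
  R(3, 4) ≤ R(2, 4) + R(3, 3) = 4 + 6 = 10.
(Recall R(2, k) = k and R is symmetric.) The recurrence is not tight here (it gives 10, but the exact value is R(3, 4) = 9); the tight upper bound requires a sharper argument than the simple recurrence, combined with a lower-bound construction on K_{8}.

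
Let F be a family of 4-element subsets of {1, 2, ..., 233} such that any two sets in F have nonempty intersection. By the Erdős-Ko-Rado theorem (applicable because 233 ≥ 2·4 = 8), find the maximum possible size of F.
max |F| = C(232, 3) = 2054360

Erdős-Ko-Rado (1961): when n ≥ 2k, max |F| = C(n−1, k−1). The bound is attained by the star {A : i ∈ A} for any fixed i ∈ [n]. Here C(233−1, 4−1) = C(232, 3) = 2054360.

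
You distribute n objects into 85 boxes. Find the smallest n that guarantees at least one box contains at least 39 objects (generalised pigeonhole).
n = (39 − 1)·85 + 1 = 3231

By the generalised pigeonhole principle, to guarantee some box contains ≥ r objects we need more than (r − 1) · k objects total. Threshold: n = (r − 1) · k + 1. With r = 39 and k = 85: n = 38 · 85 + 1 = 3230 + 1 = 3231. For n = 3230 = 38 · 85, we can put exactly 38 objects in every box, avoiding 39 in any single one — so 3231 is tight.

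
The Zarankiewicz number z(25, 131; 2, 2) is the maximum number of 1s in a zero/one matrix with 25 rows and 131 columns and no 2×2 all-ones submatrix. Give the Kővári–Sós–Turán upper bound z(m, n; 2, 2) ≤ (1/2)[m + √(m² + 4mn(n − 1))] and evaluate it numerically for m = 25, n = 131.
z(25, 131; 2, 2) ≤ (1/2)[25 + √(25² + 4·25·131·130)] = (1/2)[25 + √1703625] = 665.1149

Kővári–Sós–Turán: let r_1, ..., r_25 be the row sums and z = Σ r_i the total number of 1s. Each pair of columns can share at most one row with both entries 1 (else a 2×2 all-ones block appears), so Σ_i C(r_i, 2) ≤ C(131, 2) = 8515. By convexity Σ_i C(r_i, 2) ≥ 25·C(z/25, 2) = z(z − 25)/(2·25), giving z² − 25z − 25·131·130 ≤ 0 and hence z ≤ (1/2)[25 + √(625 + 4·425750)] = (1/2)[25 + √1703625] ≈ (1/2)(25 + 1305.2299) = 665.1149.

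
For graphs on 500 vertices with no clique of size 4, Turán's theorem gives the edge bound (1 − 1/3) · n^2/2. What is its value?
Turán density bound = (2/3) · 500^2/2 = 250000/3 ≈ 83333.3333

Turán's theorem: ex(n, K_{r+1}) is achieved by the complete r-partite Turán graph T(n, r) with parts as balanced as possible, and is at most (1 − 1/r) · n^2/2. For r = 3, n = 500: the density bound is (2/3) · 250000/2 = 250000/3 ≈ 83333.3333. The integer-valued extremum is e(T(500, 3)) = 83333, which is strictly less than the density bound 250000/3 since 3 ∤ 500 (the parts of T(500, 3) cannot all be equal).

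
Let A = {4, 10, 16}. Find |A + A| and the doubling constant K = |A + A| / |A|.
K = |A + A| / |A| = 5/3

Enumerate A + A = {a + b : a, b ∈ A}. With |A| = 3, there are |A|^2 = 9 ordered sum pairs; collecting distinct values, A + A = {8, 14, 20, 26, 32}, so |A + A| = 5. Thus K = 5/3. Here |A + A| = 2|A| − 1 = 5, the minimum possible — so K = 5/3 is minimal, which holds iff A is an arithmetic progression.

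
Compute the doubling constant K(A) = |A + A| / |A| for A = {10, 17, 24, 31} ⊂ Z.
K = |A + A| / |A| = 7/4

Enumerate A + A = {a + b : a, b ∈ A}. With |A| = 4, there are |A|^2 = 16 ordered sum pairs; collecting distinct values, A + A = {20, 27, 34, 41, 48, 55, 62}, so |A + A| = 7. Thus K = 7/4. Here |A + A| = 2|A| − 1 = 7, the minimum possible — so K = 7/4 is minimal, which holds iff A is an arithmetic progression.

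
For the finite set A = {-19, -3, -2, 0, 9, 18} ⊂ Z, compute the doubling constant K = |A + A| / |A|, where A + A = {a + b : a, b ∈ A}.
K = |A + A| / |A| = 20/6 = 10/3

Enumerate A + A = {a + b : a, b ∈ A}. With |A| = 6, there are |A|^2 = 36 ordered sum pairs; collecting distinct values, A + A = {-38, -22, -21, -19, -10, -6, -5, -4, -3, -2, -1, 0, 6, 7, 9, 15, 16, 18, 27, 36}, so |A + A| = 20. Thus K = 20/6 = 10/3. For comparison, the minimum possible |A + A| over all 6-element sets is 2·6 − 1 = 11 (so min K = 11/6), attained only by arithmetic progressions.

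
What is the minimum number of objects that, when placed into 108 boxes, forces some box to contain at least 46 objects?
n = (46 − 1)·108 + 1 = 4861

By the generalised pigeonhole principle, to guarantee some box contains ≥ r objects we need more than (r − 1) · k objects total. Threshold: n = (r − 1) · k + 1. With r = 46 and k = 108: n = 45 · 108 + 1 = 4860 + 1 = 4861. For n = 4860 = 45 · 108, we can put exactly 45 objects in every box, avoiding 46 in any single one — so 4861 is tight.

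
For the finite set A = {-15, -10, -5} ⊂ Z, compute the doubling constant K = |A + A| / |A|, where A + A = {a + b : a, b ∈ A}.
K = |A + A| / |A| = 5/3

Enumerate A + A = {a + b : a, b ∈ A}. With |A| = 3, there are |A|^2 = 9 ordered sum pairs; collecting distinct values, A + A = {-30, -25, -20, -15, -10}, so |A + A| = 5. Thus K = 5/3. Here |A + A| = 2|A| − 1 = 5, the minimum possible — so K = 5/3 is minimal, which holds iff A is an arithmetic progression.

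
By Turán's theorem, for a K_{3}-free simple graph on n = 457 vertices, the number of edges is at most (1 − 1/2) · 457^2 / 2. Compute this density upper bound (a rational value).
Turán density bound = (1/2) · 457^2/2 = 208849/4 ≈ 52212.25

Turán's theorem: ex(n, K_{r+1}) is achieved by the complete r-partite Turán graph T(n, r) with parts as balanced as possible, and is at most (1 − 1/r) · n^2/2. For r = 2, n = 457: the density bound is (1/2) · 208849/2 = 208849/4 ≈ 52212.25. The integer-valued extremum is e(T(457, 2)) = 52212, which is strictly less than the density bound 208849/4 since 2 ∤ 457 (the parts of T(457, 2) cannot all be equal).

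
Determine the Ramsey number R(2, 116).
R(2, 116) = 116

R(2, k) = k for all k ≥ 2: in a 2-colouring of K_k, either some edge is red (a red K_2) or all edges are blue (a blue K_k). And K_{115} coloured all-blue has no blue K_116, so R(2, 116) > 115. Hence R(2, 116) = 116.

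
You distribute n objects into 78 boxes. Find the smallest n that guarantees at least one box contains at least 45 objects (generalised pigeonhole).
n = (45 − 1)·78 + 1 = 3433

By the generalised pigeonhole principle, to guarantee some box contains ≥ r objects we need more than (r − 1) · k objects total. Threshold: n = (r − 1) · k + 1. With r = 45 and k = 78: n = 44 · 78 + 1 = 3432 + 1 = 3433. For n = 3432 = 44 · 78, we can put exactly 44 objects in every box, avoiding 45 in any single one — so 3433 is tight.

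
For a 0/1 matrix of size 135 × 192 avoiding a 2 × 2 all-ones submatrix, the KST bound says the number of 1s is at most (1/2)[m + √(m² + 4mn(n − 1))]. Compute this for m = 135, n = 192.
z(135, 192; 2, 2) ≤ (1/2)[135 + √(135² + 4·135·192·191)] = (1/2)[135 + √19821105] = 2293.545

Kővári–Sós–Turán: let r_1, ..., r_135 be the row sums and z = Σ r_i the total number of 1s. Each pair of columns can share at most one row with both entries 1 (else a 2×2 all-ones block appears), so Σ_i C(r_i, 2) ≤ C(192, 2) = 18336. By convexity Σ_i C(r_i, 2) ≥ 135·C(z/135, 2) = z(z − 135)/(2·135), giving z² − 135z − 135·192·191 ≤ 0 and hence z ≤ (1/2)[135 + √(18225 + 4·4950720)] = (1/2)[135 + √19821105] ≈ (1/2)(135 + 4452.09) = 2293.545.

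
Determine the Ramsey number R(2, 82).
R(2, 82) = 82

R(2, k) = k for all k ≥ 2: in a 2-colouring of K_k, either some edge is red (a red K_2) or all edges are blue (a blue K_k). And K_{81} coloured all-blue has no blue K_82, so R(2, 82) > 81. Hence R(2, 82) = 82.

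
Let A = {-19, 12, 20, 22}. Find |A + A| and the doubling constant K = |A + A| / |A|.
K = |A + A| / |A| = 10/4 = 5/2

Enumerate A + A = {a + b : a, b ∈ A}. With |A| = 4, there are |A|^2 = 16 ordered sum pairs; collecting distinct values, A + A = {-38, -7, 1, 3, 24, 32, 34, 40, 42, 44}, so |A + A| = 10. Thus K = 10/4 = 5/2. For comparison, the minimum possible |A + A| over all 4-element sets is 2·4 − 1 = 7 (so min K = 7/4), attained only by arithmetic progressions.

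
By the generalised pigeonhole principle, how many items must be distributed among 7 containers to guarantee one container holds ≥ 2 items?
n = (2 − 1)·7 + 1 = 8

By the generalised pigeonhole principle, to guarantee some box contains ≥ r objects we need more than (r − 1) · k objects total. Threshold: n = (r − 1) · k + 1. With r = 2 and k = 7: n = 1 · 7 + 1 = 7 + 1 = 8. For n = 7 = 1 · 7, we can put exactly 1 objects in every box, avoiding 2 in any single one — so 8 is tight.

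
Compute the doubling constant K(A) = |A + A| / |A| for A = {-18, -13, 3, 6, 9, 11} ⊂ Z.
K = |A + A| / |A| = 19/6

Enumerate A + A = {a + b : a, b ∈ A}. With |A| = 6, there are |A|^2 = 36 ordered sum pairs; collecting distinct values, A + A = {-36, -31, -26, -15, -12, -10, -9, -7, -4, -2, 6, 9, 12, 14, 15, 17, 18, 20, 22}, so |A + A| = 19. Thus K = 19/6. For comparison, the minimum possible |A + A| over all 6-element sets is 2·6 − 1 = 11 (so min K = 11/6), attained only by arithmetic progressions.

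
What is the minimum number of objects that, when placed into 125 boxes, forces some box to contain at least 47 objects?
n = (47 − 1)·125 + 1 = 5751

By the generalised pigeonhole principle, to guarantee some box contains ≥ r objects we need more than (r − 1) · k objects total. Threshold: n = (r − 1) · k + 1. With r = 47 and k = 125: n = 46 · 125 + 1 = 5750 + 1 = 5751. For n = 5750 = 46 · 125, we can put exactly 46 objects in every box, avoiding 47 in any single one — so 5751 is tight.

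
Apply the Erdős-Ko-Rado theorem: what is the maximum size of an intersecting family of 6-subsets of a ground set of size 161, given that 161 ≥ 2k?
max |F| = C(160, 5) = 820384032

The Erdős-Ko-Rado theorem states: for n ≥ 2k, an intersecting family of k-subsets of an n-element set has size at most C(n − 1, k − 1), with equality for 'star' families {A ⊆ [n] : |A| = k, i ∈ A} (fix an element i). For n = 161, k = 6: C(160, 5) = 820384032.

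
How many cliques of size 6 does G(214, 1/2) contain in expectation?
E[# K_6] = C(214, 6) · (1/2)^C(6, 2) = 124292458213 / 2^15 ≈ 3793104.803864

For each 6-subset S of vertices (there are C(214, 6) = 124292458213 such S), let X_S = 1 if S induces a K_6 (all C(6, 2) = 15 edges present). Then P(X_S = 1) = (1/2)^15 = 1/32768. By linearity of expectation, E[# K_6] = C(214, 6) · (1/2)^15 = 124292458213 / 32768 ≈ 3793104.803864.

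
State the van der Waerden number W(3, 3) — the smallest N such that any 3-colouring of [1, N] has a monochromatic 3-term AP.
W(3, 3) = 27

This is a classical value, W(3, 3) = 27, established by combining an explicit 3-colouring of {1, ..., 26} with no monochromatic 3-AP (giving the lower bound W(3, 3) > 26) and a finite case analysis / exhaustive computer search showing every 3-colouring of {1, ..., 27} has such an AP.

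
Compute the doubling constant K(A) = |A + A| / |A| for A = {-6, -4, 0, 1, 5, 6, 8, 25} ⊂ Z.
K = |A + A| / |A| = 31/8

Enumerate A + A = {a + b : a, b ∈ A}. With |A| = 8, there are |A|^2 = 64 ordered sum pairs; collecting distinct values, A + A = {-12, -10, -8, -6, -5, -4, -3, -1, 0, 1, 2, 4, 5, 6, 7, 8, 9, 10, 11, 12, 13, 14, 16, 19, 21, 25, 26, 30, 31, 33, 50}, so |A + A| = 31. Thus K = 31/8. For comparison, the minimum possible |A + A| over all 8-element sets is 2·8 − 1 = 15 (so min K = 15/8), attained only by arithmetic progressions.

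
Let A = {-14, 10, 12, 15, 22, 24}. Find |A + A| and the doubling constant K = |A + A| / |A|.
K = |A + A| / |A| = 20/6 = 10/3

Enumerate A + A = {a + b : a, b ∈ A}. With |A| = 6, there are |A|^2 = 36 ordered sum pairs; collecting distinct values, A + A = {-28, -4, -2, 1, 8, 10, 20, 22, 24, 25, 27, 30, 32, 34, 36, 37, 39, 44, 46, 48}, so |A + A| = 20. Thus K = 20/6 = 10/3. For comparison, the minimum possible |A + A| over all 6-element sets is 2·6 − 1 = 11 (so min K = 11/6), attained only by arithmetic progressions.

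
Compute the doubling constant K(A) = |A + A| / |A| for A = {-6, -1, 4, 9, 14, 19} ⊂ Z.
K = |A + A| / |A| = 11/6

Enumerate A + A = {a + b : a, b ∈ A}. With |A| = 6, there are |A|^2 = 36 ordered sum pairs; collecting distinct values, A + A = {-12, -7, -2, 3, 8, 13, 18, 23, 28, 33, 38}, so |A + A| = 11. Thus K = 11/6. Here |A + A| = 2|A| − 1 = 11, the minimum possible — so K = 11/6 is minimal, which holds iff A is an arithmetic progression.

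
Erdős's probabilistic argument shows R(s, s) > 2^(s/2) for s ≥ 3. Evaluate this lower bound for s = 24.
2^(24/2) = 4096; so R(24, 24) > 4096

Colour each edge of K_n uniformly at random with red/blue. The expected number of monochromatic K_24 is C(n, 24) · 2 · 2^(−C(24,2)). If C(n, 24) · 2^(1 − C(24,2)) < 1, then with positive probability no monochromatic K_24 exists, so R(24, 24) > n. The standard estimate C(n, 24) ≤ n^24/24! shows this inequality holds whenever n ≤ 2^(24/2) (since 24! · 2^(C(24,2) − 1) > 2^(24^2/2) ≥ n^24). Hence R(24, 24) > 2^(24/2) = 4096.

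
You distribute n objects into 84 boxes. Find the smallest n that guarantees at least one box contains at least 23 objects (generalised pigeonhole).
n = (23 − 1)·84 + 1 = 1849

By the generalised pigeonhole principle, to guarantee some box contains ≥ r objects we need more than (r − 1) · k objects total. Threshold: n = (r − 1) · k + 1. With r = 23 and k = 84: n = 22 · 84 + 1 = 1848 + 1 = 1849. For n = 1848 = 22 · 84, we can put exactly 22 objects in every box, avoiding 23 in any single one — so 1849 is tight.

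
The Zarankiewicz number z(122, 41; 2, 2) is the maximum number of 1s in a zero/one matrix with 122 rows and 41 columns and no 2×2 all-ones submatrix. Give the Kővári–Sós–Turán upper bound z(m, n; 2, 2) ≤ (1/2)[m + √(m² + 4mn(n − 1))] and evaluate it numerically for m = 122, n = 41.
z(122, 41; 2, 2) ≤ (1/2)[122 + √(122² + 4·122·41·40)] = (1/2)[122 + √815204] = 512.4432

Kővári–Sós–Turán: let r_1, ..., r_122 be the row sums and z = Σ r_i the total number of 1s. Each pair of columns can share at most one row with both entries 1 (else a 2×2 all-ones block appears), so Σ_i C(r_i, 2) ≤ C(41, 2) = 820. By convexity Σ_i C(r_i, 2) ≥ 122·C(z/122, 2) = z(z − 122)/(2·122), giving z² − 122z − 122·41·40 ≤ 0 and hence z ≤ (1/2)[122 + √(14884 + 4·200080)] = (1/2)[122 + √815204] ≈ (1/2)(122 + 902.8865) = 512.4432.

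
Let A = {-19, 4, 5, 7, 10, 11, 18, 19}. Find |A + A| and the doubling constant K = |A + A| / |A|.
K = |A + A| / |A| = 31/8

Enumerate A + A = {a + b : a, b ∈ A}. With |A| = 8, there are |A|^2 = 64 ordered sum pairs; collecting distinct values, A + A = {-38, -15, -14, -12, -9, -8, -1, 0, 8, 9, 10, 11, 12, 14, 15, 16, 17, 18, 20, 21, 22, 23, 24, 25, 26, 28, 29, 30, 36, 37, 38}, so |A + A| = 31. Thus K = 31/8. For comparison, the minimum possible |A + A| over all 8-element sets is 2·8 − 1 = 15 (so min K = 15/8), attained only by arithmetic progressions.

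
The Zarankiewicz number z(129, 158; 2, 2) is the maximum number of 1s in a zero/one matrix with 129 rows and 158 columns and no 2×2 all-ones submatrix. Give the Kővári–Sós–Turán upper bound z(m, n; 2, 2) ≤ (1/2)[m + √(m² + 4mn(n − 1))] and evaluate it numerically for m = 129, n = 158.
z(129, 158; 2, 2) ≤ (1/2)[129 + √(129² + 4·129·158·157)] = (1/2)[129 + √12816537] = 1854.5096

Kővári–Sós–Turán: let r_1, ..., r_129 be the row sums and z = Σ r_i the total number of 1s. Each pair of columns can share at most one row with both entries 1 (else a 2×2 all-ones block appears), so Σ_i C(r_i, 2) ≤ C(158, 2) = 12403. By convexity Σ_i C(r_i, 2) ≥ 129·C(z/129, 2) = z(z − 129)/(2·129), giving z² − 129z − 129·158·157 ≤ 0 and hence z ≤ (1/2)[129 + √(16641 + 4·3199974)] = (1/2)[129 + √12816537] ≈ (1/2)(129 + 3580.0191) = 1854.5096.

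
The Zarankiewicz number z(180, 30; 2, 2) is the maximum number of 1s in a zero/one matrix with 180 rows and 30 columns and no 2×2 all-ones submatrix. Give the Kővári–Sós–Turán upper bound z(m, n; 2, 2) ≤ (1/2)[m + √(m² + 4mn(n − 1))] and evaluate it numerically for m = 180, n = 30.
z(180, 30; 2, 2) ≤ (1/2)[180 + √(180² + 4·180·30·29)] = (1/2)[180 + √658800] = 495.8325

Kővári–Sós–Turán: let r_1, ..., r_180 be the row sums and z = Σ r_i the total number of 1s. Each pair of columns can share at most one row with both entries 1 (else a 2×2 all-ones block appears), so Σ_i C(r_i, 2) ≤ C(30, 2) = 435. By convexity Σ_i C(r_i, 2) ≥ 180·C(z/180, 2) = z(z − 180)/(2·180), giving z² − 180z − 180·30·29 ≤ 0 and hence z ≤ (1/2)[180 + √(32400 + 4·156600)] = (1/2)[180 + √658800] ≈ (1/2)(180 + 811.665) = 495.8325.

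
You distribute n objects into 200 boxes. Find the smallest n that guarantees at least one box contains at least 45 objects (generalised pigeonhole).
n = (45 − 1)·200 + 1 = 8801

By the generalised pigeonhole principle, to guarantee some box contains ≥ r objects we need more than (r − 1) · k objects total. Threshold: n = (r − 1) · k + 1. With r = 45 and k = 200: n = 44 · 200 + 1 = 8800 + 1 = 8801. For n = 8800 = 44 · 200, we can put exactly 44 objects in every box, avoiding 45 in any single one — so 8801 is tight.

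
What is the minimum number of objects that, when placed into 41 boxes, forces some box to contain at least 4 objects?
n = (4 − 1)·41 + 1 = 124

By the generalised pigeonhole principle, to guarantee some box contains ≥ r objects we need more than (r − 1) · k objects total. Threshold: n = (r − 1) · k + 1. With r = 4 and k = 41: n = 3 · 41 + 1 = 123 + 1 = 124. For n = 123 = 3 · 41, we can put exactly 3 objects in every box, avoiding 4 in any single one — so 124 is tight.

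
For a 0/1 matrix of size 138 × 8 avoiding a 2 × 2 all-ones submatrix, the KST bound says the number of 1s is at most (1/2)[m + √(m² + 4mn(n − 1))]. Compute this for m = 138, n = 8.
z(138, 8; 2, 2) ≤ (1/2)[138 + √(138² + 4·138·8·7)] = (1/2)[138 + √49956] = 180.7542

Kővári–Sós–Turán: let r_1, ..., r_138 be the row sums and z = Σ r_i the total number of 1s. Each pair of columns can share at most one row with both entries 1 (else a 2×2 all-ones block appears), so Σ_i C(r_i, 2) ≤ C(8, 2) = 28. By convexity Σ_i C(r_i, 2) ≥ 138·C(z/138, 2) = z(z − 138)/(2·138), giving z² − 138z − 138·8·7 ≤ 0 and hence z ≤ (1/2)[138 + √(19044 + 4·7728)] = (1/2)[138 + √49956] ≈ (1/2)(138 + 223.5084) = 180.7542.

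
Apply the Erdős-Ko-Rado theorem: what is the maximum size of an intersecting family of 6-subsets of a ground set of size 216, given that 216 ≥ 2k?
max |F| = C(215, 5) = 3653161793

The Erdős-Ko-Rado theorem states: for n ≥ 2k, an intersecting family of k-subsets of an n-element set has size at most C(n − 1, k − 1), with equality for 'star' families {A ⊆ [n] : |A| = k, i ∈ A} (fix an element i). For n = 216, k = 6: C(215, 5) = 3653161793.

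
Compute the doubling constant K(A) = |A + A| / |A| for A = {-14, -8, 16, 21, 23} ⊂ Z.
K = |A + A| / |A| = 15/5 = 3

Enumerate A + A = {a + b : a, b ∈ A}. With |A| = 5, there are |A|^2 = 25 ordered sum pairs; collecting distinct values, A + A = {-28, -22, -16, 2, 7, 8, 9, 13, 15, 32, 37, 39, 42, 44, 46}, so |A + A| = 15. Thus K = 15/5 = 3. For comparison, the minimum possible |A + A| over all 5-element sets is 2·5 − 1 = 9 (so min K = 9/5), attained only by arithmetic progressions.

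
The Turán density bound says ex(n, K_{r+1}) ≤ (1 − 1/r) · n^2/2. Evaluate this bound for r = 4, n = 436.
Turán density bound = (3/4) · 436^2/2 = 71286

Turán's theorem: ex(n, K_{r+1}) is achieved by the complete r-partite Turán graph T(n, r) with parts as balanced as possible, and is at most (1 − 1/r) · n^2/2. For r = 4, n = 436: the density bound is (3/4) · 190096/2 = 71286. Since 4 ∣ 436, the Turán graph T(436, 4) has parts of equal size 109, and its edge count e(T(436, 4)) = 71286 attains the density bound exactly.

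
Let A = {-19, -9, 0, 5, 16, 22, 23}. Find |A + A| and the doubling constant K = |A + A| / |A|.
K = |A + A| / |A| = 28/7 = 4

Enumerate A + A = {a + b : a, b ∈ A}. With |A| = 7, there are |A|^2 = 49 ordered sum pairs; collecting distinct values, A + A = {-38, -28, -19, -18, -14, -9, -4, -3, 0, 3, 4, 5, 7, 10, 13, 14, 16, 21, 22, 23, 27, 28, 32, 38, 39, 44, 45, 46}, so |A + A| = 28. Thus K = 28/7 = 4. For comparison, the minimum possible |A + A| over all 7-element sets is 2·7 − 1 = 13 (so min K = 13/7), attained only by arithmetic progressions.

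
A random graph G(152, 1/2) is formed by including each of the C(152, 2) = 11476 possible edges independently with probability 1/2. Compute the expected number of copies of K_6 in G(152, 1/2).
E[# K_6] = C(152, 6) · (1/2)^C(6, 2) = 15500461060 / 2^15 = 3875115265/8192 ≈ 473036.531372

For each 6-subset S of vertices (there are C(152, 6) = 15500461060 such S), let X_S = 1 if S induces a K_6 (all C(6, 2) = 15 edges present). Then P(X_S = 1) = (1/2)^15 = 1/32768. By linearity of expectation, E[# K_6] = C(152, 6) · (1/2)^15 = 15500461060 / 32768 = 3875115265/8192 ≈ 473036.531372.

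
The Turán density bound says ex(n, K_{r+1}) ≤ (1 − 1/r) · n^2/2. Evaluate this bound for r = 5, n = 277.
Turán density bound = (4/5) · 277^2/2 = 153458/5 ≈ 30691.6

Turán's theorem: ex(n, K_{r+1}) is achieved by the complete r-partite Turán graph T(n, r) with parts as balanced as possible, and is at most (1 − 1/r) · n^2/2. For r = 5, n = 277: the density bound is (4/5) · 76729/2 = 153458/5 ≈ 30691.6. The integer-valued extremum is e(T(277, 5)) = 30691, which is strictly less than the density bound 153458/5 since 5 ∤ 277 (the parts of T(277, 5) cannot all be equal).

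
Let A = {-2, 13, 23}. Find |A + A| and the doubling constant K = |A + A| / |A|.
K = |A + A| / |A| = 6/3 = 2

Enumerate A + A = {a + b : a, b ∈ A}. With |A| = 3, there are |A|^2 = 9 ordered sum pairs; collecting distinct values, A + A = {-4, 11, 21, 26, 36, 46}, so |A + A| = 6. Thus K = 6/3 = 2. For comparison, the minimum possible |A + A| over all 3-element sets is 2·3 − 1 = 5 (so min K = 5/3), attained only by arithmetic progressions.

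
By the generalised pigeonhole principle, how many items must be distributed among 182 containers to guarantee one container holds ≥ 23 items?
n = (23 − 1)·182 + 1 = 4005

By the generalised pigeonhole principle, to guarantee some box contains ≥ r objects we need more than (r − 1) · k objects total. Threshold: n = (r − 1) · k + 1. With r = 23 and k = 182: n = 22 · 182 + 1 = 4004 + 1 = 4005. For n = 4004 = 22 · 182, we can put exactly 22 objects in every box, avoiding 23 in any single one — so 4005 is tight.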